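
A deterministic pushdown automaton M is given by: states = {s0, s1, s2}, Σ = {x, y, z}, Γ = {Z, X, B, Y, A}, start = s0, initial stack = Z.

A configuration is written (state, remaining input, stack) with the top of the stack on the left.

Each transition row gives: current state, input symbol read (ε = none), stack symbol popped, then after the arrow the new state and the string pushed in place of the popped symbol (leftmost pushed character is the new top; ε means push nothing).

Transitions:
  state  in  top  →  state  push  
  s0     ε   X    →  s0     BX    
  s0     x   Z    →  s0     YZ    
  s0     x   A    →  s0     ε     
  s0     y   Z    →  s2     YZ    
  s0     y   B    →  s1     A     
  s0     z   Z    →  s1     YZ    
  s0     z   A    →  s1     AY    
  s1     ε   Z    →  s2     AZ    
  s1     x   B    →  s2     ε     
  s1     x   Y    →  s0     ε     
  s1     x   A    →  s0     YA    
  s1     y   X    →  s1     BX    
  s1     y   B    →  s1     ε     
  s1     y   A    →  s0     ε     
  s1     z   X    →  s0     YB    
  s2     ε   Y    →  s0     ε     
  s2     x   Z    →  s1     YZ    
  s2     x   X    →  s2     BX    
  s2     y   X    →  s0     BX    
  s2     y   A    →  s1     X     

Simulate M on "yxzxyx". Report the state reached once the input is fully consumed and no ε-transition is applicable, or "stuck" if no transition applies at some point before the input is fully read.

stuck

(s0, yxzxyx, Z)
  read y, top Z: go to s2, push YZ → (s2, xzxyx, YZ)
  ε-move, top Y: go to s0, push ε → (s0, xzxyx, Z)
  read x, top Z: go to s0, push YZ → (s0, zxyx, YZ)
No transition for (s0, z, top Y); M blocks with input zxyx remaining.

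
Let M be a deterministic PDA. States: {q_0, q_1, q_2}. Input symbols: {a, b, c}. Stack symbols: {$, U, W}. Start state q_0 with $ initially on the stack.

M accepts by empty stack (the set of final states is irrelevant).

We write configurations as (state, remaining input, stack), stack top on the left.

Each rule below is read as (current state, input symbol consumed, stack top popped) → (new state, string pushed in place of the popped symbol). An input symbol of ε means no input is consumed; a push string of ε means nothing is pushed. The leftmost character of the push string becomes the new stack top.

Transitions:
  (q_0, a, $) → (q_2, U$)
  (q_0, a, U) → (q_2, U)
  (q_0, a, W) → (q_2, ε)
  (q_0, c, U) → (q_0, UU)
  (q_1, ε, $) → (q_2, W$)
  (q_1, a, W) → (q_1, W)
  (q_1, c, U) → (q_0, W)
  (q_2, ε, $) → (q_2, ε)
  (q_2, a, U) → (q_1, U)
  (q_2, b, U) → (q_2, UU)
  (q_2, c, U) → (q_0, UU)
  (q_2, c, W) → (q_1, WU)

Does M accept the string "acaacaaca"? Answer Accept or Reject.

Accept

(q_0, acaacaaca, $)
  read a, top $: go to q_2, push U$ → (q_2, caacaaca, U$)
  read c, top U: go to q_0, push UU → (q_0, aacaaca, UU$)
  read a, top U: go to q_2, push U → (q_2, acaaca, UU$)
  read a, top U: go to q_1, push U → (q_1, caaca, UU$)
  read c, top U: go to q_0, push W → (q_0, aaca, WU$)
  read a, top W: go to q_2, push ε → (q_2, aca, U$)
  read a, top U: go to q_1, push U → (q_1, ca, U$)
  read c, top U: go to q_0, push W → (q_0, a, W$)
  read a, top W: go to q_2, push ε → (q_2, ε, $)
  ε-move, top $: go to q_2, push ε → (q_2, ε, ε)
All input consumed and the stack is empty.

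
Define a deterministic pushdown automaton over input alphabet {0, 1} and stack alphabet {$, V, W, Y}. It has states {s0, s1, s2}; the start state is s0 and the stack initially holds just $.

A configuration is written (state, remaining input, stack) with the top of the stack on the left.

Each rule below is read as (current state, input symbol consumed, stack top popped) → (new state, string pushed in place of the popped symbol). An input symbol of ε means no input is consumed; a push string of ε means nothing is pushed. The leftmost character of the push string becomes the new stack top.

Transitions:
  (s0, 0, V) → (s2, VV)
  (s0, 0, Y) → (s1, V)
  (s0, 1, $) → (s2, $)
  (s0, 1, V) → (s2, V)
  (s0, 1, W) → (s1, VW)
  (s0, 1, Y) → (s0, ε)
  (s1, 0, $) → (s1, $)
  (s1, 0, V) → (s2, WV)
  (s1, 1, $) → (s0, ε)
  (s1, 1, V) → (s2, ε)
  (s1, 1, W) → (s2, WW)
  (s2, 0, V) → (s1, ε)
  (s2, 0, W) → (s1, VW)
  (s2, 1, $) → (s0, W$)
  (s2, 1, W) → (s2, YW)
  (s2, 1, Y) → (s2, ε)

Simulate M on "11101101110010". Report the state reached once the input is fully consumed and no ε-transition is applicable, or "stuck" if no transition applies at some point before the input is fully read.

(s0, 11101101110010, $) ⊢ (s2, 1101101110010, $) ⊢ (s0, 101101110010, W$) ⊢ (s1, 01101110010, VW$) ⊢ (s2, 1101110010, WVW$) ⊢ (s2, 101110010, YWVW$) ⊢ (s2, 01110010, WVW$) ⊢ (s1, 1110010, VWVW$) ⊢ (s2, 110010, WVW$) ⊢ (s2, 10010, YWVW$) ⊢ (s2, 0010, WVW$) ⊢ (s1, 010, VWVW$) ⊢ (s2, 10, WVWVW$) ⊢ (s2, 0, YWVWVW$)
No transition for (s2, 0, top Y); M blocks with input 0 remaining.

stuck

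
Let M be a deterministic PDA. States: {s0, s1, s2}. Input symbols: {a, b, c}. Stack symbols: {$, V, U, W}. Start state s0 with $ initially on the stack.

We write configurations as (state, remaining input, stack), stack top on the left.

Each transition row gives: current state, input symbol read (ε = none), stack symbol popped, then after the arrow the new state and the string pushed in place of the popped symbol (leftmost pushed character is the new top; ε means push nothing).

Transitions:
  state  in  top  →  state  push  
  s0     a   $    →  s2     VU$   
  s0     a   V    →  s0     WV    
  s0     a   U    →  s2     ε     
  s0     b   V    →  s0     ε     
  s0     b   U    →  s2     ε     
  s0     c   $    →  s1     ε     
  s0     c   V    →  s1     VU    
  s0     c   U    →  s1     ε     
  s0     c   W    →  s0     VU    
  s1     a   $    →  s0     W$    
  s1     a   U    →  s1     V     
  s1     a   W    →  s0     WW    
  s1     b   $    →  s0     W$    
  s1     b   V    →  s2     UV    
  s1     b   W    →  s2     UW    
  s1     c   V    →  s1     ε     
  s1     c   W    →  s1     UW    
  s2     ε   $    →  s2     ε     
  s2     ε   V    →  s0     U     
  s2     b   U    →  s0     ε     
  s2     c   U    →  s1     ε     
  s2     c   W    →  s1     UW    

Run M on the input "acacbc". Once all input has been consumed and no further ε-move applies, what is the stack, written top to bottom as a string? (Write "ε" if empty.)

(s0, acacbc, $)
  read a, top $: go to s2, push VU$ → (s2, cacbc, VU$)
  ε-move, top V: go to s0, push U → (s0, cacbc, UU$)
  read c, top U: go to s1, push ε → (s1, acbc, U$)
  read a, top U: go to s1, push V → (s1, cbc, V$)
  read c, top V: go to s1, push ε → (s1, bc, $)
  read b, top $: go to s0, push W$ → (s0, c, W$)
  read c, top W: go to s0, push VU → (s0, ε, VU$)
All input consumed in state s0 with stack VU$.

VU$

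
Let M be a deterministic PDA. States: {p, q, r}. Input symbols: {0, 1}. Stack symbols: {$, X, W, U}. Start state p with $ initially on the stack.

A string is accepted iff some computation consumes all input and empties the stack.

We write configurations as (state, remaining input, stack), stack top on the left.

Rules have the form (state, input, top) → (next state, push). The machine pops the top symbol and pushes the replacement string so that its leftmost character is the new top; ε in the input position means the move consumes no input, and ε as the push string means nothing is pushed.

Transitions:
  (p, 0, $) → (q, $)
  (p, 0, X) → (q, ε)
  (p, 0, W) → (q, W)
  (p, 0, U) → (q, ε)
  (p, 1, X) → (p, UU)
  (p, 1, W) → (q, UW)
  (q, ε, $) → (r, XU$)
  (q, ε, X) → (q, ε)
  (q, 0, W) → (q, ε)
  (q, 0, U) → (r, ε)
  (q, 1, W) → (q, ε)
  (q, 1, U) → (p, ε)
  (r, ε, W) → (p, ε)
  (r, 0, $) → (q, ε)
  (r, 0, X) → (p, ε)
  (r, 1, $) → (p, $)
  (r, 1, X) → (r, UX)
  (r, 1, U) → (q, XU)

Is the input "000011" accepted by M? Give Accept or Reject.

(p, 000011, $)
  read 0, top $: go to q, push $ → (q, 00011, $)
  ε-move, top $: go to r, push XU$ → (r, 00011, XU$)
  read 0, top X: go to p, push ε → (p, 0011, U$)
  read 0, top U: go to q, push ε → (q, 011, $)
  ε-move, top $: go to r, push XU$ → (r, 011, XU$)
  read 0, top X: go to p, push ε → (p, 11, U$)
No transition applies at (p, 11, U$); input not fully consumed.

Reject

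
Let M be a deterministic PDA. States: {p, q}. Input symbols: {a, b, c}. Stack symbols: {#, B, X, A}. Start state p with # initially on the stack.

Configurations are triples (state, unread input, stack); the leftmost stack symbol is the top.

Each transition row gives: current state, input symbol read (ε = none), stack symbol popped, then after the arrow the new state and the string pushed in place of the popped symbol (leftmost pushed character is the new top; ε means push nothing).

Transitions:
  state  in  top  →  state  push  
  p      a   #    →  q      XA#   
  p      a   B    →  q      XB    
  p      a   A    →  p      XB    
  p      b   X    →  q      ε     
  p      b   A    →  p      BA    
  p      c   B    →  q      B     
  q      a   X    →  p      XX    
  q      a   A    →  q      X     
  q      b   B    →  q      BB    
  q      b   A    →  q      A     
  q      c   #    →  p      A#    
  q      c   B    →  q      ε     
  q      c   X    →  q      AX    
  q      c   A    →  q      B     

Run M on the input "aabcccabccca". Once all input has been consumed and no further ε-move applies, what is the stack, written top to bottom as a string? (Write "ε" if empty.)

XXA#

(p, aabcccabccca, #)
  read a, top #: go to q, push XA# → (q, abcccabccca, XA#)
  read a, top X: go to p, push XX → (p, bcccabccca, XXA#)
  read b, top X: go to q, push ε → (q, cccabccca, XA#)
  read c, top X: go to q, push AX → (q, ccabccca, AXA#)
  read c, top A: go to q, push B → (q, cabccca, BXA#)
  read c, top B: go to q, push ε → (q, abccca, XA#)
  read a, top X: go to p, push XX → (p, bccca, XXA#)
  read b, top X: go to q, push ε → (q, ccca, XA#)
  read c, top X: go to q, push AX → (q, cca, AXA#)
  read c, top A: go to q, push B → (q, ca, BXA#)
  read c, top B: go to q, push ε → (q, a, XA#)
  read a, top X: go to p, push XX → (p, ε, XXA#)
All input consumed in state p with stack XXA#.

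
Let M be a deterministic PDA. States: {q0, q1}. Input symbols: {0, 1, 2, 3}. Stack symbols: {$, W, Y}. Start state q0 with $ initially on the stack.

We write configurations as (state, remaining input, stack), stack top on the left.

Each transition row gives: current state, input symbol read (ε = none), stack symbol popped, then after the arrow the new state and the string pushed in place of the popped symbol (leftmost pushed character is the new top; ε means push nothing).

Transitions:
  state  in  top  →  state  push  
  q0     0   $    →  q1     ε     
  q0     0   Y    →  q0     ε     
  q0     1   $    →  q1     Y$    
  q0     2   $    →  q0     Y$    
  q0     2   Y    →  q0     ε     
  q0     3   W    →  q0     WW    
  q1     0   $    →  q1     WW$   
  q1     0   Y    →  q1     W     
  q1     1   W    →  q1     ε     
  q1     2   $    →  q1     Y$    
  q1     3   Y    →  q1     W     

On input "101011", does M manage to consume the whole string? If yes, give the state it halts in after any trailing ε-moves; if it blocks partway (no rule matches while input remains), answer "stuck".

q1

(q0, 101011, $)
  read 1, top $: go to q1, push Y$ → (q1, 01011, Y$)
  read 0, top Y: go to q1, push W → (q1, 1011, W$)
  read 1, top W: go to q1, push ε → (q1, 011, $)
  read 0, top $: go to q1, push WW$ → (q1, 11, WW$)
  read 1, top W: go to q1, push ε → (q1, 1, W$)
  read 1, top W: go to q1, push ε → (q1, ε, $)
All input consumed; M is in state q1.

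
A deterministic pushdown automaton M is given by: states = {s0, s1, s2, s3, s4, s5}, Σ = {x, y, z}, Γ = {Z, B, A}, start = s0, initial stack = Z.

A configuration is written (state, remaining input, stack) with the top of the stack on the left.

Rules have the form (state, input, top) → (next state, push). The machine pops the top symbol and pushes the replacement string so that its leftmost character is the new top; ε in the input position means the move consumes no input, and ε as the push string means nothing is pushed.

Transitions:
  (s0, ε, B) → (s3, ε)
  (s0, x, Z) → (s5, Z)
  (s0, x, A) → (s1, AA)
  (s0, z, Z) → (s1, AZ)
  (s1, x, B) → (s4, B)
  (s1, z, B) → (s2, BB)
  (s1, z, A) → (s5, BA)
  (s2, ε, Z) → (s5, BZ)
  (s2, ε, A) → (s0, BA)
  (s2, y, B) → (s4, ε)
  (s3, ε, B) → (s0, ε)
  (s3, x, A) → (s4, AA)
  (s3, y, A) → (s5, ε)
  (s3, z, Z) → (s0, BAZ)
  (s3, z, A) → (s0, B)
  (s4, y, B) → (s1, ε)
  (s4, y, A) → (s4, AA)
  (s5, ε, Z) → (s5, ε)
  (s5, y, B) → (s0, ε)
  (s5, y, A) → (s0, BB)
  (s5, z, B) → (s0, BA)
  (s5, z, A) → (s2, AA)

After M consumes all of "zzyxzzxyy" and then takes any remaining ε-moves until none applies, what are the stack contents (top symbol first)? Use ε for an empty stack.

(s0, zzyxzzxyy, Z)
  read z, top Z: go to s1, push AZ → (s1, zyxzzxyy, AZ)
  read z, top A: go to s5, push BA → (s5, yxzzxyy, BAZ)
  read y, top B: go to s0, push ε → (s0, xzzxyy, AZ)
  read x, top A: go to s1, push AA → (s1, zzxyy, AAZ)
  read z, top A: go to s5, push BA → (s5, zxyy, BAAZ)
  read z, top B: go to s0, push BA → (s0, xyy, BAAAZ)
  ε-move, top B: go to s3, push ε → (s3, xyy, AAAZ)
  read x, top A: go to s4, push AA → (s4, yy, AAAAZ)
  read y, top A: go to s4, push AA → (s4, y, AAAAAZ)
  read y, top A: go to s4, push AA → (s4, ε, AAAAAAZ)
All input consumed in state s4 with stack AAAAAAZ.

AAAAAAZ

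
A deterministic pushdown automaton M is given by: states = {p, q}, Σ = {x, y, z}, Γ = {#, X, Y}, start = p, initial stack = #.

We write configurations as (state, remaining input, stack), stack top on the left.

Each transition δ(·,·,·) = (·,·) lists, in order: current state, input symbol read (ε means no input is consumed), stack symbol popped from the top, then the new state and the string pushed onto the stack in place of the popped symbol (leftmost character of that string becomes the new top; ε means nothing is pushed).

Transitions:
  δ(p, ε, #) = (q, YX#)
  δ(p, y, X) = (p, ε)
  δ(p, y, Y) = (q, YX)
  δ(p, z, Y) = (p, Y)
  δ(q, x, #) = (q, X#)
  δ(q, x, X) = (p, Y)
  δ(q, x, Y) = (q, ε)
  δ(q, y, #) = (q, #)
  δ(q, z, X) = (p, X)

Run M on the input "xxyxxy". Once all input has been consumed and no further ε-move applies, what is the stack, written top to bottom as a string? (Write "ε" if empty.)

YX#

(p, xxyxxy, #) ⊢ (q, xxyxxy, YX#) ⊢ (q, xyxxy, X#) ⊢ (p, yxxy, Y#) ⊢ (q, xxy, YX#) ⊢ (q, xy, X#) ⊢ (p, y, Y#) ⊢ (q, ε, YX#)
All input consumed in state q with stack YX#.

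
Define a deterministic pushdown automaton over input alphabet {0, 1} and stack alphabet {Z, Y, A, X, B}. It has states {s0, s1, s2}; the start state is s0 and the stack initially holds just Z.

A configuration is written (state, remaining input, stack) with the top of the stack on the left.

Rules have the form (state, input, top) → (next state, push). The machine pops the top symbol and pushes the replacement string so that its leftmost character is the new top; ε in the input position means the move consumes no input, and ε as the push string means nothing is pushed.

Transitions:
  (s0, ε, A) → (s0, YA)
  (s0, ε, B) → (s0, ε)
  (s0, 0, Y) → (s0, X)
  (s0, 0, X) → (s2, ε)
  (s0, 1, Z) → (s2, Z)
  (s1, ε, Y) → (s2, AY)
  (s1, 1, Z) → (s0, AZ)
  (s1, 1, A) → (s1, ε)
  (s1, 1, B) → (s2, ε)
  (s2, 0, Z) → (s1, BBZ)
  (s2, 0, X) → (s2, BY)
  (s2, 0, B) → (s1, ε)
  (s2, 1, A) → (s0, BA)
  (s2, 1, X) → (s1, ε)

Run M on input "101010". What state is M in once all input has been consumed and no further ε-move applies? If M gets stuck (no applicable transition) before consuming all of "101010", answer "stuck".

(s0, 101010, Z)
  read 1, top Z: go to s2, push Z → (s2, 01010, Z)
  read 0, top Z: go to s1, push BBZ → (s1, 1010, BBZ)
  read 1, top B: go to s2, push ε → (s2, 010, BZ)
  read 0, top B: go to s1, push ε → (s1, 10, Z)
  read 1, top Z: go to s0, push AZ → (s0, 0, AZ)
  ε-move, top A: go to s0, push YA → (s0, 0, YAZ)
  read 0, top Y: go to s0, push X → (s0, ε, XAZ)
All input consumed; M is in state s0.

s0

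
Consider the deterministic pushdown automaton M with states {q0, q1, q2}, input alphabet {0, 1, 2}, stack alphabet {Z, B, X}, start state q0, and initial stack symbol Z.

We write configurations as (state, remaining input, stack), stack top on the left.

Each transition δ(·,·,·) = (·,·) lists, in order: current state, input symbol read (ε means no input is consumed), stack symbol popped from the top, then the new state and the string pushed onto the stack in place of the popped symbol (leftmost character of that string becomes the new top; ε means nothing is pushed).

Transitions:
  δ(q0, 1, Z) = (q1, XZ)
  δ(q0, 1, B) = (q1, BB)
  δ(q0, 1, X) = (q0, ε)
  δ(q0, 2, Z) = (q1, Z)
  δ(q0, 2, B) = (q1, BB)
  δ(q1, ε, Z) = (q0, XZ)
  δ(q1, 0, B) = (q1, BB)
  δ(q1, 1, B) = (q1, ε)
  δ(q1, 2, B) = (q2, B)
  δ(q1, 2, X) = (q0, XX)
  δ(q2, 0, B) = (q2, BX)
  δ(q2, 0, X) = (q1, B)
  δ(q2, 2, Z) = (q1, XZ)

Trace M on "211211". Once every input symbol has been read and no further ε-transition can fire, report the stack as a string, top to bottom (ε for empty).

Z

(q0, 211211, Z)
  read 2, top Z: go to q1, push Z → (q1, 11211, Z)
  ε-move, top Z: go to q0, push XZ → (q0, 11211, XZ)
  read 1, top X: go to q0, push ε → (q0, 1211, Z)
  read 1, top Z: go to q1, push XZ → (q1, 211, XZ)
  read 2, top X: go to q0, push XX → (q0, 11, XXZ)
  read 1, top X: go to q0, push ε → (q0, 1, XZ)
  read 1, top X: go to q0, push ε → (q0, ε, Z)
All input consumed in state q0 with stack Z.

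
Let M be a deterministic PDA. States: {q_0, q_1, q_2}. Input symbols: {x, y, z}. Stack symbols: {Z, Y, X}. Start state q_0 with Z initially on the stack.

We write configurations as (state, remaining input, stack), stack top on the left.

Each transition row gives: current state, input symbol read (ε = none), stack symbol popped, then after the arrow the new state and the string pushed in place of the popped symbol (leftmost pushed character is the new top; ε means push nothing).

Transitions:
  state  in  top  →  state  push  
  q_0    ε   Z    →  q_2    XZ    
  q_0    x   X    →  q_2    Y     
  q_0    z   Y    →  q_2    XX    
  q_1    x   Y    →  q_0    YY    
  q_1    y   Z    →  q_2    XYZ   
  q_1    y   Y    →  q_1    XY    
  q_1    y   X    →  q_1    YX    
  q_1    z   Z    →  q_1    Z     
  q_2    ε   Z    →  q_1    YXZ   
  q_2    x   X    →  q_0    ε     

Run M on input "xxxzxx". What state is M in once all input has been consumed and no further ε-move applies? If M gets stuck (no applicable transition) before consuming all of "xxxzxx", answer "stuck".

stuck

(q_0, xxxzxx, Z)
  ε-move, top Z: go to q_2, push XZ → (q_2, xxxzxx, XZ)
  read x, top X: go to q_0, push ε → (q_0, xxzxx, Z)
  ε-move, top Z: go to q_2, push XZ → (q_2, xxzxx, XZ)
  read x, top X: go to q_0, push ε → (q_0, xzxx, Z)
  ε-move, top Z: go to q_2, push XZ → (q_2, xzxx, XZ)
  read x, top X: go to q_0, push ε → (q_0, zxx, Z)
  ε-move, top Z: go to q_2, push XZ → (q_2, zxx, XZ)
No transition for (q_2, z, top X); M blocks with input zxx remaining.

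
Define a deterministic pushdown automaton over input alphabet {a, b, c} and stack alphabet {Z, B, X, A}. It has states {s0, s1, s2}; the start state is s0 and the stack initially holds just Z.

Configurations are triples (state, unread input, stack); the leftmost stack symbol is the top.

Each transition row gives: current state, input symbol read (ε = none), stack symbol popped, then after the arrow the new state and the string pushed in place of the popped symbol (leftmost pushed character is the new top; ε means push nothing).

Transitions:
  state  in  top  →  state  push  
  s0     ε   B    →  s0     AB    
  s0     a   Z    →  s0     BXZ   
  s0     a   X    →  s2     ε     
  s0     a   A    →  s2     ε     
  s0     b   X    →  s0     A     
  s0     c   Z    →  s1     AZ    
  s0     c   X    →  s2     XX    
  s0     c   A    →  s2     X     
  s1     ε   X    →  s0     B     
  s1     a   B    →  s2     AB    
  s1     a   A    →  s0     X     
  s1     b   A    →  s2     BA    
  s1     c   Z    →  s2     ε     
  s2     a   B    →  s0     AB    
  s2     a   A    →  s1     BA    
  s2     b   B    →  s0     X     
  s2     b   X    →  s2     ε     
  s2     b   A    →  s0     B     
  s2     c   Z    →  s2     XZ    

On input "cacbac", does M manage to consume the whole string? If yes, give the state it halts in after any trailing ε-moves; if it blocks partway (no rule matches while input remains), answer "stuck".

stuck

(s0, cacbac, Z)
  read c, top Z: go to s1, push AZ → (s1, acbac, AZ)
  read a, top A: go to s0, push X → (s0, cbac, XZ)
  read c, top X: go to s2, push XX → (s2, bac, XXZ)
  read b, top X: go to s2, push ε → (s2, ac, XZ)
No transition for (s2, a, top X); M blocks with input ac remaining.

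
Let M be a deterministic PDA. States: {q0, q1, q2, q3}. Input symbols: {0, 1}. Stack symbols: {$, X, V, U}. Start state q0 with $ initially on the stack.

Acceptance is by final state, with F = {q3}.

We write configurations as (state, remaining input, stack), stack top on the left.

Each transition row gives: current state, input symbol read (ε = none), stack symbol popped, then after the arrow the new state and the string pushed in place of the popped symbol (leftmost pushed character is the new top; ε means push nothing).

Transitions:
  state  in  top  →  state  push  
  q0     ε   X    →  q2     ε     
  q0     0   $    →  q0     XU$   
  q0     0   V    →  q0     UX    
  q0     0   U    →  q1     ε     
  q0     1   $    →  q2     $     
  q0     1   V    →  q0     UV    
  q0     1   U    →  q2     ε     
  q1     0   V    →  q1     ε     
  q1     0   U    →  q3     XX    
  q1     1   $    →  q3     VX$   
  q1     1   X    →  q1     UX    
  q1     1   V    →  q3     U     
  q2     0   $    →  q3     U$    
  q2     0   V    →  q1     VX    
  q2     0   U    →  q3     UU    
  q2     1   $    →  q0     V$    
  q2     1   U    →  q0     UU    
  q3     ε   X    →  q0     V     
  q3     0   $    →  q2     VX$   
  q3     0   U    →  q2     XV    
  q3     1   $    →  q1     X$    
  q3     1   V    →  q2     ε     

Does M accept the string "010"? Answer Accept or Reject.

Reject

(q0, 010, $)
  read 0, top $: go to q0, push XU$ → (q0, 10, XU$)
  ε-move, top X: go to q2, push ε → (q2, 10, U$)
  read 1, top U: go to q0, push UU → (q0, 0, UU$)
  read 0, top U: go to q1, push ε → (q1, ε, U$)
All input consumed; state q1 ∉ F and no further ε-move applies.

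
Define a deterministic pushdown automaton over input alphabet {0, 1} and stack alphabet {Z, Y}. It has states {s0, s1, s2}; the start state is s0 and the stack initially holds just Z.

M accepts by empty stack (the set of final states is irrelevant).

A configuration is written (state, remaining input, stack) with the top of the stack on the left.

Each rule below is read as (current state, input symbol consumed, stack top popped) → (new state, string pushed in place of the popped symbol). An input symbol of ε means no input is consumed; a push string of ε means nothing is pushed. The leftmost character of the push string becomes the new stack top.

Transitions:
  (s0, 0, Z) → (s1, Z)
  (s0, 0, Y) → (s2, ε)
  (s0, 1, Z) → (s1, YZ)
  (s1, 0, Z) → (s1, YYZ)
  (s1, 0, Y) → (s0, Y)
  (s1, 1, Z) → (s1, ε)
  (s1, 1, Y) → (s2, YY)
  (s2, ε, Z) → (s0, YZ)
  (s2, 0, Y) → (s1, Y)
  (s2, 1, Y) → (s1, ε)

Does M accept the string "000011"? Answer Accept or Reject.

Accept

(s0, 000011, Z)
  read 0, top Z: go to s1, push Z → (s1, 00011, Z)
  read 0, top Z: go to s1, push YYZ → (s1, 0011, YYZ)
  read 0, top Y: go to s0, push Y → (s0, 011, YYZ)
  read 0, top Y: go to s2, push ε → (s2, 11, YZ)
  read 1, top Y: go to s1, push ε → (s1, 1, Z)
  read 1, top Z: go to s1, push ε → (s1, ε, ε)
All input consumed and the stack is empty.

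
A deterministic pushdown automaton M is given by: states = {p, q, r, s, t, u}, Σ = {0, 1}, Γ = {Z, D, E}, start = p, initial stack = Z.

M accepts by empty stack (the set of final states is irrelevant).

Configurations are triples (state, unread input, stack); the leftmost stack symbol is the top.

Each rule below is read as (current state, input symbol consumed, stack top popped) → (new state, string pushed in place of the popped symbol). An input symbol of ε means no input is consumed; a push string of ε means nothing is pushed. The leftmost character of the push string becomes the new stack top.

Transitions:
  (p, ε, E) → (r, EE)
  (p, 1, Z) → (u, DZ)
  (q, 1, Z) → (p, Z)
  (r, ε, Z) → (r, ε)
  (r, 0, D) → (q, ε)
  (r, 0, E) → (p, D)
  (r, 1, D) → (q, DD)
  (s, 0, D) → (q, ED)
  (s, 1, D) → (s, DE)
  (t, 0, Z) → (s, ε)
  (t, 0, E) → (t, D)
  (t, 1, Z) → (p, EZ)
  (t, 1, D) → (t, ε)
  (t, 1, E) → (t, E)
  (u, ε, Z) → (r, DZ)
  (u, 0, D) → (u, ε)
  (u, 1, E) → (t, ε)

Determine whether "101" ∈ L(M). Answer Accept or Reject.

(p, 101, Z) ⊢ (u, 01, DZ) ⊢ (u, 1, Z) ⊢ (r, 1, DZ) ⊢ (q, ε, DDZ)
All input consumed; stack is DDZ, not empty, and no further ε-move applies.

Reject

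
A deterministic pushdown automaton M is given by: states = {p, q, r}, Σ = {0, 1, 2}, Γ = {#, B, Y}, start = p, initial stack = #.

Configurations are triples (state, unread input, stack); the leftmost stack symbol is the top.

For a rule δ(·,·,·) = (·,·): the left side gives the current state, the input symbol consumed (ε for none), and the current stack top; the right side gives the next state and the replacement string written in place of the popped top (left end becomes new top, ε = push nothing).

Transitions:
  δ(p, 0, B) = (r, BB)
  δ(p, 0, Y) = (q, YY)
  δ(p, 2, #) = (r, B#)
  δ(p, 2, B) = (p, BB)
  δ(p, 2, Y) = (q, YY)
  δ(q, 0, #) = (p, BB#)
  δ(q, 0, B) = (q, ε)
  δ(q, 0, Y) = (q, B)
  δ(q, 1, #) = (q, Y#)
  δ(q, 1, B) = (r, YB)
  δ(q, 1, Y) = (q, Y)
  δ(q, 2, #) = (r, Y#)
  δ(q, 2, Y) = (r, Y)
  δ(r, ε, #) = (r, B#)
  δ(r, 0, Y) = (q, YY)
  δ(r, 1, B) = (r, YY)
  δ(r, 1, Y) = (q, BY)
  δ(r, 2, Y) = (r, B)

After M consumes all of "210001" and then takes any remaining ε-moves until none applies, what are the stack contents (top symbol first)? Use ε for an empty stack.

YY#

(p, 210001, #)
  read 2, top #: go to r, push B# → (r, 10001, B#)
  read 1, top B: go to r, push YY → (r, 0001, YY#)
  read 0, top Y: go to q, push YY → (q, 001, YYY#)
  read 0, top Y: go to q, push B → (q, 01, BYY#)
  read 0, top B: go to q, push ε → (q, 1, YY#)
  read 1, top Y: go to q, push Y → (q, ε, YY#)
All input consumed in state q with stack YY#.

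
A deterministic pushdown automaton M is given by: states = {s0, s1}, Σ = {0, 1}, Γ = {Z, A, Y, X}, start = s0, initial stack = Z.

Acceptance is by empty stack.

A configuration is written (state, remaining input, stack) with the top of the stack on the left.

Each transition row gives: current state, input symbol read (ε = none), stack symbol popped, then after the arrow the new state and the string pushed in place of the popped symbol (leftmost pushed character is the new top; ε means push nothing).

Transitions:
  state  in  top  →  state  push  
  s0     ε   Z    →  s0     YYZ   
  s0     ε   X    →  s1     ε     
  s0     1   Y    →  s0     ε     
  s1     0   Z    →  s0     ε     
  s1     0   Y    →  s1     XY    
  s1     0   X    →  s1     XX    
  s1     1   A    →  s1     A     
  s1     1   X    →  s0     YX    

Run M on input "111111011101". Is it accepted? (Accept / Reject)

(s0, 111111011101, Z)
  ε-move, top Z: go to s0, push YYZ → (s0, 111111011101, YYZ)
  read 1, top Y: go to s0, push ε → (s0, 11111011101, YZ)
  read 1, top Y: go to s0, push ε → (s0, 1111011101, Z)
  ε-move, top Z: go to s0, push YYZ → (s0, 1111011101, YYZ)
  read 1, top Y: go to s0, push ε → (s0, 111011101, YZ)
  read 1, top Y: go to s0, push ε → (s0, 11011101, Z)
  ε-move, top Z: go to s0, push YYZ → (s0, 11011101, YYZ)
  read 1, top Y: go to s0, push ε → (s0, 1011101, YZ)
  read 1, top Y: go to s0, push ε → (s0, 011101, Z)
  ε-move, top Z: go to s0, push YYZ → (s0, 011101, YYZ)
No transition applies at (s0, 011101, YYZ); input not fully consumed.

Reject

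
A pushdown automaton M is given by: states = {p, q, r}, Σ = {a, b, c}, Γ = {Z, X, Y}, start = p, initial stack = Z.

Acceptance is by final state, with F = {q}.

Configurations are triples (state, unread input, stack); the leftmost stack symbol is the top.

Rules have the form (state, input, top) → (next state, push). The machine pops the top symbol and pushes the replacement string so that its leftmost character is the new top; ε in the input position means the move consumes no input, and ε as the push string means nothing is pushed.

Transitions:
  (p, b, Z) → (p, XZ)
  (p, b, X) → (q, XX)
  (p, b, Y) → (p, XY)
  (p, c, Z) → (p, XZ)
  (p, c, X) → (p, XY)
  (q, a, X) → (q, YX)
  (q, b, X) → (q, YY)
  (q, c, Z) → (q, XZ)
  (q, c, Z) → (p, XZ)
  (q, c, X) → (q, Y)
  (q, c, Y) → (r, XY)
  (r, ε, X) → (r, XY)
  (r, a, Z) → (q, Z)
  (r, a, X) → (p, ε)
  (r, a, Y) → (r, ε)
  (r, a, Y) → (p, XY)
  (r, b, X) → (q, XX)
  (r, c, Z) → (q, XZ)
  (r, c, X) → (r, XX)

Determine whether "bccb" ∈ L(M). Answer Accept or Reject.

One accepting computation: (p, bccb, Z) ⊢ (p, ccb, XZ) ⊢ (p, cb, XYZ) ⊢ (p, b, XYYZ) ⊢ (q, ε, XXYYZ)
All input consumed and state q ∈ F.

Accept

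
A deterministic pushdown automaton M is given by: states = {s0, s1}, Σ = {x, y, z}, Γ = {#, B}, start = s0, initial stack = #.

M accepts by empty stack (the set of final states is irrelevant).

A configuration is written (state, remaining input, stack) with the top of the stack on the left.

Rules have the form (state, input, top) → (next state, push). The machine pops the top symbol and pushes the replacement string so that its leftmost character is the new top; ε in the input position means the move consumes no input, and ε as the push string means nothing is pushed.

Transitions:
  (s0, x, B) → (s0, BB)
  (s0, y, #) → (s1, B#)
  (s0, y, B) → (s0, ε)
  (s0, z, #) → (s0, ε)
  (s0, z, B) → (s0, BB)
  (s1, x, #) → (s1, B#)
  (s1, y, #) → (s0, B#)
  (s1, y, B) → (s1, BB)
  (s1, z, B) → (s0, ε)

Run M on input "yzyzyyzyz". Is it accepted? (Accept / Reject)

Accept

(s0, yzyzyyzyz, #) ⊢ (s1, zyzyyzyz, B#) ⊢ (s0, yzyyzyz, #) ⊢ (s1, zyyzyz, B#) ⊢ (s0, yyzyz, #) ⊢ (s1, yzyz, B#) ⊢ (s1, zyz, BB#) ⊢ (s0, yz, B#) ⊢ (s0, z, #) ⊢ (s0, ε, ε)
All input consumed and the stack is empty.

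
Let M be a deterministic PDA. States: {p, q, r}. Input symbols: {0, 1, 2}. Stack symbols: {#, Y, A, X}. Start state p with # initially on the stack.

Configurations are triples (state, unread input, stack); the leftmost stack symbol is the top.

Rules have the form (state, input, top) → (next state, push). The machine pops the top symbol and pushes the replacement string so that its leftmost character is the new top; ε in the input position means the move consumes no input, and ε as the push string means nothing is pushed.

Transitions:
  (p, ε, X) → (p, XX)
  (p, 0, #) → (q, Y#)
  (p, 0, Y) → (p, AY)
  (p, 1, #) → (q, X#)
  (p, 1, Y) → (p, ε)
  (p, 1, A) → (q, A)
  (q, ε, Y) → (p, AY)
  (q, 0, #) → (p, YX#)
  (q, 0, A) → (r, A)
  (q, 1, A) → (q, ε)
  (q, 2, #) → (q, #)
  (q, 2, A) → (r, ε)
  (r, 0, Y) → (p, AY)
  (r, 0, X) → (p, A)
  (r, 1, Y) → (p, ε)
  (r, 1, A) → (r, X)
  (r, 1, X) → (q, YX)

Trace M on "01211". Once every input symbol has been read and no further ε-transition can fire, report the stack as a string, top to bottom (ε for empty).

(p, 01211, #) ⊢ (q, 1211, Y#) ⊢ (p, 1211, AY#) ⊢ (q, 211, AY#) ⊢ (r, 11, Y#) ⊢ (p, 1, #) ⊢ (q, ε, X#)
All input consumed in state q with stack X#.

X#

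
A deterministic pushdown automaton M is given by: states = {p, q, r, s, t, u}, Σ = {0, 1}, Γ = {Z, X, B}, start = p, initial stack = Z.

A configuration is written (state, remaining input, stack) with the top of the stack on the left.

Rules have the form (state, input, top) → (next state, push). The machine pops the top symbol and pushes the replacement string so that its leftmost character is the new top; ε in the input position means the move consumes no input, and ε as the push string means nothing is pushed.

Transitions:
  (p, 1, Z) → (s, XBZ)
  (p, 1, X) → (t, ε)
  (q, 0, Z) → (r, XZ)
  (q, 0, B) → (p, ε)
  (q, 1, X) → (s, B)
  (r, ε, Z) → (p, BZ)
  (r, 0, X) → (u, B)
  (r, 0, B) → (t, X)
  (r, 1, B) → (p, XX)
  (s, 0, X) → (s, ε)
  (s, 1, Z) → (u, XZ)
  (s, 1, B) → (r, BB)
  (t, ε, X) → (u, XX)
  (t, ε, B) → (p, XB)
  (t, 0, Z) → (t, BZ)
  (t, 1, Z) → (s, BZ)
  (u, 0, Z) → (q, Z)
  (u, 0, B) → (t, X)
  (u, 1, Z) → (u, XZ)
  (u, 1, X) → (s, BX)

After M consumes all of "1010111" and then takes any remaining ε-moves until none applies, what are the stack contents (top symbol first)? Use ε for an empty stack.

XXBXXBZ

(p, 1010111, Z)
  read 1, top Z: go to s, push XBZ → (s, 010111, XBZ)
  read 0, top X: go to s, push ε → (s, 10111, BZ)
  read 1, top B: go to r, push BB → (r, 0111, BBZ)
  read 0, top B: go to t, push X → (t, 111, XBZ)
  ε-move, top X: go to u, push XX → (u, 111, XXBZ)
  read 1, top X: go to s, push BX → (s, 11, BXXBZ)
  read 1, top B: go to r, push BB → (r, 1, BBXXBZ)
  read 1, top B: go to p, push XX → (p, ε, XXBXXBZ)
All input consumed in state p with stack XXBXXBZ.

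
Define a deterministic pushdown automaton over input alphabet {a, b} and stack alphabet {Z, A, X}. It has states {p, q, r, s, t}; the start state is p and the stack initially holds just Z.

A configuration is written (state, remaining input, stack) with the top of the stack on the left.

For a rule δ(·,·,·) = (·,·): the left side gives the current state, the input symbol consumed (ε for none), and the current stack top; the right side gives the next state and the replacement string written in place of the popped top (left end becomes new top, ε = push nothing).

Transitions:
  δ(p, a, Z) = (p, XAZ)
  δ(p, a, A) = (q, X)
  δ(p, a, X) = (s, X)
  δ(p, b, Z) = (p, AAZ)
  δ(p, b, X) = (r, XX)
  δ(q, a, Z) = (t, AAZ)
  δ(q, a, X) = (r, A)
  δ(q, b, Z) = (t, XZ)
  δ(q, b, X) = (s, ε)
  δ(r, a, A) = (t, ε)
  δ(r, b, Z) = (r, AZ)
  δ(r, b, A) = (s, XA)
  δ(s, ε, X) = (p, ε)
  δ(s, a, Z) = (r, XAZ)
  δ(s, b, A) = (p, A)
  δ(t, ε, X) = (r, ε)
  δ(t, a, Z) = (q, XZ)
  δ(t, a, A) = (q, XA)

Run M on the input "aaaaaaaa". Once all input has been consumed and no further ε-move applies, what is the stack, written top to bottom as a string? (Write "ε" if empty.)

(p, aaaaaaaa, Z) ⊢ (p, aaaaaaa, XAZ) ⊢ (s, aaaaaa, XAZ) ⊢ (p, aaaaaa, AZ) ⊢ (q, aaaaa, XZ) ⊢ (r, aaaa, AZ) ⊢ (t, aaa, Z) ⊢ (q, aa, XZ) ⊢ (r, a, AZ) ⊢ (t, ε, Z)
All input consumed in state t with stack Z.

Z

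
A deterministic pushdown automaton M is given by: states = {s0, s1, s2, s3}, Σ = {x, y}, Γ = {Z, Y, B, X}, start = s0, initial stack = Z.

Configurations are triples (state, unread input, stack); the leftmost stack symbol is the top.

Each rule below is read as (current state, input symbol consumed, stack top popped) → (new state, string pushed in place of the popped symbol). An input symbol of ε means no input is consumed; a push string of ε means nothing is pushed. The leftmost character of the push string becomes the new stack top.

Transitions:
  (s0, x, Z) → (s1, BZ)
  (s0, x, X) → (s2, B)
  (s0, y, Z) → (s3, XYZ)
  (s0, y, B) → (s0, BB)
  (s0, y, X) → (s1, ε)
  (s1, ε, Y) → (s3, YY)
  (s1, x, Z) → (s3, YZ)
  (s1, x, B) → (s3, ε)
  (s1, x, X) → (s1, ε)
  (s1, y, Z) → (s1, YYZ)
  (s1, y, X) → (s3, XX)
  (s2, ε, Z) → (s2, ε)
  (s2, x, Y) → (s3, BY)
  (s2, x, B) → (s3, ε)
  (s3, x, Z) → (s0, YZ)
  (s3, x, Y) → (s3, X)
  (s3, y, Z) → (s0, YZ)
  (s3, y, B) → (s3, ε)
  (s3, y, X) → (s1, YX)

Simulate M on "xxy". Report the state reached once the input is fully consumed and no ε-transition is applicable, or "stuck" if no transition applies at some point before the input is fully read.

s0

(s0, xxy, Z)
  read x, top Z: go to s1, push BZ → (s1, xy, BZ)
  read x, top B: go to s3, push ε → (s3, y, Z)
  read y, top Z: go to s0, push YZ → (s0, ε, YZ)
All input consumed; M is in state s0.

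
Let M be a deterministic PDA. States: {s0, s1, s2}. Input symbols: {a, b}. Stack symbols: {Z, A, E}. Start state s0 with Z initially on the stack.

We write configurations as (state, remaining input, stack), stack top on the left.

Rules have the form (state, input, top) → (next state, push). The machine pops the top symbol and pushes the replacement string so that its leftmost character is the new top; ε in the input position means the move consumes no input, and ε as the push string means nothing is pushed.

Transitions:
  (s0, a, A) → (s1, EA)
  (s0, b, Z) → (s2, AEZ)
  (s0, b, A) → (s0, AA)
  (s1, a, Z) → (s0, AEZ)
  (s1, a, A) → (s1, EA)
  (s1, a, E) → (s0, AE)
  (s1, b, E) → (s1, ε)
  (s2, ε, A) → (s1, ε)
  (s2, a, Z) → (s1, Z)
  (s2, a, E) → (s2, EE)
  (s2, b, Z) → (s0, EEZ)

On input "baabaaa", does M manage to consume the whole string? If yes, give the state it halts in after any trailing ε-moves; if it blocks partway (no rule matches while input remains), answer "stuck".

(s0, baabaaa, Z)
  read b, top Z: go to s2, push AEZ → (s2, aabaaa, AEZ)
  ε-move, top A: go to s1, push ε → (s1, aabaaa, EZ)
  read a, top E: go to s0, push AE → (s0, abaaa, AEZ)
  read a, top A: go to s1, push EA → (s1, baaa, EAEZ)
  read b, top E: go to s1, push ε → (s1, aaa, AEZ)
  read a, top A: go to s1, push EA → (s1, aa, EAEZ)
  read a, top E: go to s0, push AE → (s0, a, AEAEZ)
  read a, top A: go to s1, push EA → (s1, ε, EAEAEZ)
All input consumed; M is in state s1.

s1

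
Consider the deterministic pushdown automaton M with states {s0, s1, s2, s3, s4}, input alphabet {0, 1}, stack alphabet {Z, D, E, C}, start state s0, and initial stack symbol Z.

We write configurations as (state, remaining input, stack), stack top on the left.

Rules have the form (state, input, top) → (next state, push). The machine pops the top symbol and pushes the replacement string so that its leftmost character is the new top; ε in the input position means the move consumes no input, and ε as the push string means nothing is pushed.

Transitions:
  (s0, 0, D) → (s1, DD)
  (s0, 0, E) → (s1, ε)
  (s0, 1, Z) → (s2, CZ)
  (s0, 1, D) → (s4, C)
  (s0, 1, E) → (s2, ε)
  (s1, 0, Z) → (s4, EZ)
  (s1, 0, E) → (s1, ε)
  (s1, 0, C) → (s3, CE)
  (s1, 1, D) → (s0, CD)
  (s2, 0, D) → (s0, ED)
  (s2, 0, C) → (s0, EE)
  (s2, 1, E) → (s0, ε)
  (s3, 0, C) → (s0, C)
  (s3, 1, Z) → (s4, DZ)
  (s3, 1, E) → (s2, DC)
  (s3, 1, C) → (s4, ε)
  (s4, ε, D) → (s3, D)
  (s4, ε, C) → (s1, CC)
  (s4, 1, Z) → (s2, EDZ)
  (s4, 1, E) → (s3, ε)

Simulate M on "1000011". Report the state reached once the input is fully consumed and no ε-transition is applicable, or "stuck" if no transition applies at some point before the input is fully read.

(s0, 1000011, Z) ⊢ (s2, 000011, CZ) ⊢ (s0, 00011, EEZ) ⊢ (s1, 0011, EZ) ⊢ (s1, 011, Z) ⊢ (s4, 11, EZ) ⊢ (s3, 1, Z) ⊢ (s4, ε, DZ) ⊢ (s3, ε, DZ)
All input consumed; M is in state s3.

s3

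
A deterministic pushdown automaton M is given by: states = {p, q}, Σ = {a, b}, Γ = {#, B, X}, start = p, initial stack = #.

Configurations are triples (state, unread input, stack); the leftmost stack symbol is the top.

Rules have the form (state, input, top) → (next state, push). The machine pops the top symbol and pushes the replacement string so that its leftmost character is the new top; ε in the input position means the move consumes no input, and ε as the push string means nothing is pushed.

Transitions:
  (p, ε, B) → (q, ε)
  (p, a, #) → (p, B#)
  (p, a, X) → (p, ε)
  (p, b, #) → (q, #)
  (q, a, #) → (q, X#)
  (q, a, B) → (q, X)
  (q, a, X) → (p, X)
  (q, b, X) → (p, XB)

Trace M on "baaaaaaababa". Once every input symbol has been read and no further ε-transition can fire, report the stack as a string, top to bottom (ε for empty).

#

(p, baaaaaaababa, #)
  read b, top #: go to q, push # → (q, aaaaaaababa, #)
  read a, top #: go to q, push X# → (q, aaaaaababa, X#)
  read a, top X: go to p, push X → (p, aaaaababa, X#)
  read a, top X: go to p, push ε → (p, aaaababa, #)
  read a, top #: go to p, push B# → (p, aaababa, B#)
  ε-move, top B: go to q, push ε → (q, aaababa, #)
  read a, top #: go to q, push X# → (q, aababa, X#)
  read a, top X: go to p, push X → (p, ababa, X#)
  read a, top X: go to p, push ε → (p, baba, #)
  read b, top #: go to q, push # → (q, aba, #)
  read a, top #: go to q, push X# → (q, ba, X#)
  read b, top X: go to p, push XB → (p, a, XB#)
  read a, top X: go to p, push ε → (p, ε, B#)
  ε-move, top B: go to q, push ε → (q, ε, #)
All input consumed in state q with stack #.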